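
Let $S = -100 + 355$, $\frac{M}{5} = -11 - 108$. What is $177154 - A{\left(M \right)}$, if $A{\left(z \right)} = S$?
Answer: $176899$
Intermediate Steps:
$M = -595$ ($M = 5 \left(-11 - 108\right) = 5 \left(-119\right) = -595$)
$S = 255$
$A{\left(z \right)} = 255$
$177154 - A{\left(M \right)} = 177154 - 255 = 176899$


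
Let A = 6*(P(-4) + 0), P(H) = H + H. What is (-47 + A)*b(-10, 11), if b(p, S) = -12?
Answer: 1140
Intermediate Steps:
P(H) = 2*H
A = -48 (A = 6*(2*(-4) + 0) = 6*(-8 + 0) = 6*(-8) = -48)
(-47 + A)*b(-10, 11) = (-47 - 48)*(-12) = -95*(-12) = 1140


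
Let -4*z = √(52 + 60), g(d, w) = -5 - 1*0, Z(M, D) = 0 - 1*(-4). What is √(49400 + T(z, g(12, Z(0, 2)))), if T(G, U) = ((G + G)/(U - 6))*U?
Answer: √(5977400 - 110*√7)/11 ≈ 222.26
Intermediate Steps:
Z(M, D) = 4 (Z(M, D) = 0 + 4 = 4)
g(d, w) = -5 (g(d, w) = -5 + 0 = -5)
z = -√7 (z = -√(52 + 60)/4 = -√7 ≈ -2.6458)
T(G, U) = 2*G*U/(-6 + U) (T(G, U) = ((2*G)/(-6 + U))*U = (2*G/(-6 + U))*U = 2*G*U/(-6 + U))
√(49400 + T(z, g(12, Z(0, 2)))) = √(49400 + 2*(-√7)*(-5)/(-6 - 5)) = √(49400 + 2*(-√7)*(-5)/(-11)) = √(49400 + 2*(-√7)*(-5)*(-1/11)) = √(49400 - 10*√7/11)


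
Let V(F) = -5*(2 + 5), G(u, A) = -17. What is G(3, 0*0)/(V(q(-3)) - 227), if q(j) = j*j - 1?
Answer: 17/262 ≈ 0.064885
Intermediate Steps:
q(j) = -1 + j² (q(j) = j² - 1 = -1 + j²)
V(F) = -35 (V(F) = -5*7 = -35)
G(3, 0*0)/(V(q(-3)) - 227) = -17/(-35 - 227) = -17/(-262) = -17*(-1/262) = 17/262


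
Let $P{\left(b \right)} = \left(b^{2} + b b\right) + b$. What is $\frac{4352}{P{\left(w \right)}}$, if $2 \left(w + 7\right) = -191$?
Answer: $\frac{128}{615} \approx 0.20813$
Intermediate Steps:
$w = - \frac{205}{2}$ ($w = -7 + \frac{1}{2} \left(-191\right) = -7 - \frac{191}{2} = - \frac{205}{2} \approx -102.5$)
$P{\left(b \right)} = b + 2 b^{2}$ ($P{\left(b \right)} = \left(b^{2} + b^{2}\right) + b = 2 b^{2} + b = b + 2 b^{2}$)
$\frac{4352}{P{\left(w \right)}} = \frac{4352}{\left(- \frac{205}{2}\right) \left(1 + 2 \left(- \frac{205}{2}\right)\right)} = \frac{4352}{\left(- \frac{205}{2}\right) \left(1 - 205\right)} = \frac{4352}{\left(- \frac{205}{2}\right) \left(-204\right)} = \frac{4352}{20910} = 4352 \cdot \frac{1}{20910} = \frac{128}{615}$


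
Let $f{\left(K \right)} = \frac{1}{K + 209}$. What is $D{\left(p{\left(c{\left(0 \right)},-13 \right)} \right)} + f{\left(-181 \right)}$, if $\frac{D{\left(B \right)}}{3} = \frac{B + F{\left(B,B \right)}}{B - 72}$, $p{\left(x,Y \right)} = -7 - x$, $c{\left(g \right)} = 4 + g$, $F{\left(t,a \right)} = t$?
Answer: $\frac{1931}{2324} \approx 0.8309$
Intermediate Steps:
$f{\left(K \right)} = \frac{1}{209 + K}$
$D{\left(B \right)} = \frac{6 B}{-72 + B}$ ($D{\left(B \right)} = 3 \frac{B + B}{B - 72} = 3 \frac{2 B}{-72 + B} = \frac{6 B}{-72 + B}$)
$D{\left(p{\left(c{\left(0 \right)},-13 \right)} \right)} + f{\left(-181 \right)} = \frac{6 \left(-7 - \left(4 + 0\right)\right)}{-72 - 11} + \frac{1}{209 - 181} = \frac{6 \left(-7 - 4\right)}{-72 - 11} + \frac{1}{28} = 6 \left(-11\right) \frac{1}{-72 - 11} + \frac{1}{28} = 6 \left(-11\right) \frac{1}{-83} + \frac{1}{28} = 6 \left(-11\right) \left(- \frac{1}{83}\right) + \frac{1}{28} = \frac{66}{83} + \frac{1}{28} = \frac{1931}{2324}$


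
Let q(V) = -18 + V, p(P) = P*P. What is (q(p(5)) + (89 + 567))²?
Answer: 439569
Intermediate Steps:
p(P) = P²
(q(p(5)) + (89 + 567))² = ((-18 + 5²) + (89 + 567))² = ((-18 + 25) + 656)² = (7 + 656)² = 663² = 439569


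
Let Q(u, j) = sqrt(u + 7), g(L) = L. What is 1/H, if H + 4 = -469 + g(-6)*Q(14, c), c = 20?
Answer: -473/222973 + 6*sqrt(21)/222973 ≈ -0.0019980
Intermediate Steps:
Q(u, j) = sqrt(7 + u)
H = -473 - 6*sqrt(21) (H = -4 + (-469 - 6*sqrt(7 + 14)) = -4 + (-469 - 6*sqrt(21)) = -473 - 6*sqrt(21) ≈ -500.50)
1/H = 1/(-473 - 6*sqrt(21))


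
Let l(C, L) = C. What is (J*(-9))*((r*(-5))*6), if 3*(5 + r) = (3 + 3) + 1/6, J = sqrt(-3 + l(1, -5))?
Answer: -795*I*sqrt(2) ≈ -1124.3*I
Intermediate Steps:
J = I*sqrt(2) (J = sqrt(-3 + 1) = sqrt(-2) = I*sqrt(2) ≈ 1.4142*I)
r = -53/18 (r = -5 + ((3 + 3) + 1/6)/3 = -5 + (6 + 1/6)/3 = -5 + (1/3)*(37/6) = -5 + 37/18 = -53/18 ≈ -2.9444)
(J*(-9))*((r*(-5))*6) = ((I*sqrt(2))*(-9))*(-53/18*(-5)*6) = (-9*I*sqrt(2))*((265/18)*6) = -9*I*sqrt(2)*(265/3) = -795*I*sqrt(2)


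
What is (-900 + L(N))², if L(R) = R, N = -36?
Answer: 876096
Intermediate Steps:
(-900 + L(N))² = (-900 - 36)² = (-936)² = 876096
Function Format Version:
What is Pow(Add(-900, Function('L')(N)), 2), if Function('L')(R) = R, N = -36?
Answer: 876096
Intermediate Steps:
Pow(Add(-900, Function('L')(N)), 2) = Pow(Add(-900, -36), 2) = Pow(-936, 2) = 876096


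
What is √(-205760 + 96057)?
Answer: I*√109703 ≈ 331.21*I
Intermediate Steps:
√(-205760 + 96057) = √(-109703) = I*√109703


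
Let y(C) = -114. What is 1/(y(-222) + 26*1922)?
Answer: 1/49858 ≈ 2.0057e-5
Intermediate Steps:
1/(y(-222) + 26*1922) = 1/(-114 + 26*1922) = 1/(-114 + 49972) = 1/49858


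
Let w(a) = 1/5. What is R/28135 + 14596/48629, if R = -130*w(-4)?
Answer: 409394106/1368176915 ≈ 0.29923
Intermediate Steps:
w(a) = ⅕
R = -26 (R = -130*⅕ = -26)
R/28135 + 14596/48629 = -26/28135 + 14596/48629 = 409394106/1368176915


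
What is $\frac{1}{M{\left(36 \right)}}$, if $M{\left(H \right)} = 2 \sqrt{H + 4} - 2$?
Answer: $\frac{1}{78} + \frac{\sqrt{10}}{39} \approx 0.093904$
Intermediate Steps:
$M{\left(H \right)} = -2 + 2 \sqrt{4 + H}$ ($M{\left(H \right)} = 2 \sqrt{4 + H} - 2 = -2 + 2 \sqrt{4 + H}$)
$\frac{1}{M{\left(36 \right)}} = \frac{1}{-2 + 2 \sqrt{4 + 36}} = \frac{1}{-2 + 2 \sqrt{40}} = \frac{1}{-2 + 2 \cdot 2 \sqrt{10}} = \frac{1}{-2 + 4 \sqrt{10}}$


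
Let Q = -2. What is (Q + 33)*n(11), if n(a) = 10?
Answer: 310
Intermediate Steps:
(Q + 33)*n(11) = (-2 + 33)*10 = 31*10 = 310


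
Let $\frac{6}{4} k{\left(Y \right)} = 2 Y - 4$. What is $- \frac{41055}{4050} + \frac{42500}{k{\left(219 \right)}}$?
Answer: $\frac{8012321}{58590} \approx 136.75$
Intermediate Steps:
$k{\left(Y \right)} = - \frac{8}{3} + \frac{4 Y}{3}$ ($k{\left(Y \right)} = \frac{2 \left(2 Y - 4\right)}{3} = \frac{2 \left(-4 + 2 Y\right)}{3} = - \frac{8}{3} + \frac{4 Y}{3}$)
$- \frac{41055}{4050} + \frac{42500}{k{\left(219 \right)}} = - \frac{41055}{4050} + \frac{42500}{- \frac{8}{3} + \frac{4}{3} \cdot 219} = \left(-41055\right) \frac{1}{4050} + \frac{42500}{- \frac{8}{3} + 292} = - \frac{2737}{270} + \frac{42500}{\frac{868}{3}} = - \frac{2737}{270} + 42500 \cdot \frac{3}{868} = - \frac{2737}{270} + \frac{31875}{217} = \frac{8012321}{58590}$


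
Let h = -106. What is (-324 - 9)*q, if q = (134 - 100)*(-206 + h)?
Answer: 3532464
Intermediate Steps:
q = -10608 (q = (134 - 100)*(-206 - 106) = 34*(-312) = -10608)
(-324 - 9)*q = (-324 - 9)*(-10608) = -333*(-10608) = 3532464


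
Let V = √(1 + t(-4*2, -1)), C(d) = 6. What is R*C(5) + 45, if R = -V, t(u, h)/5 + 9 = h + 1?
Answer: 45 - 12*I*√11 ≈ 45.0 - 39.799*I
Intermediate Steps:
t(u, h) = -40 + 5*h (t(u, h) = -45 + 5*(h + 1) = -45 + 5*(1 + h) = -45 + (5 + 5*h) = -40 + 5*h)
V = 2*I*√11 (V = √(1 + (-40 + 5*(-1))) = √(1 + (-40 - 5)) = √(1 - 45) = √(-44) = 2*I*√11 ≈ 6.6332*I)
R = -2*I*√11 ≈ -6.6332*I
R*C(5) + 45 = -2*I*√11*6 + 45 = -12*I*√11 + 45 = 45 - 12*I*√11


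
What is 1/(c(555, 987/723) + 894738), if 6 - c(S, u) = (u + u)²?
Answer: 58081/51967193300 ≈ 1.1176e-6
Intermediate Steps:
c(S, u) = 6 - 4*u² (c(S, u) = 6 - (u + u)² = 6 - (2*u)² = 6 - 4*u²)
1/(c(555, 987/723) + 894738) = 1/((6 - 4*(987/723)²) + 894738) = 1/((6 - 4*(987*(1/723))²) + 894738) = 1/((6 - 4*(329/241)²) + 894738) = 1/((6 - 4*108241/58081) + 894738) = 1/((6 - 432964/58081) + 894738) = 1/(-84478/58081 + 894738) = 1/(51967193300/58081) = 58081/51967193300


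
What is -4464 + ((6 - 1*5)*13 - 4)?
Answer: -4455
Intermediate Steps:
-4464 + ((6 - 1*5)*13 - 4) = -4464 + ((6 - 5)*13 - 4) = -4464 + (1*13 - 4) = -4464 + (13 - 4) = -4464 + 9 = -4455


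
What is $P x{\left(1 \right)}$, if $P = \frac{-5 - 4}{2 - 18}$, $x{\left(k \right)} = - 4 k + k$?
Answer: $- \frac{27}{16} \approx -1.6875$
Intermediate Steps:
$x{\left(k \right)} = - 3 k$
$P = \frac{9}{16}$ ($P = - \frac{9}{-16} = \left(-9\right) \left(- \frac{1}{16}\right) = \frac{9}{16} \approx 0.5625$)
$P x{\left(1 \right)} = \frac{9 \left(\left(-3\right) 1\right)}{16} = \frac{9}{16} \left(-3\right) = - \frac{27}{16}$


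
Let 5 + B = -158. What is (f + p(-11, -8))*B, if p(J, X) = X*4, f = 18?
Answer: 2282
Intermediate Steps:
p(J, X) = 4*X
B = -163 (B = -5 - 158 = -163)
(f + p(-11, -8))*B = (18 + 4*(-8))*(-163) = (18 - 32)*(-163) = -14*(-163) = 2282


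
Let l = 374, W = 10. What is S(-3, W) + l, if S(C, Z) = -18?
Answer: 356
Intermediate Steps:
S(-3, W) + l = -18 + 374 = 356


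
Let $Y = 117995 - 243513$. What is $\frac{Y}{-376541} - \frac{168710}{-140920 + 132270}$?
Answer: $\frac{6461196281}{325707965} \approx 19.837$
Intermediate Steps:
$Y = -125518$ ($Y = 117995 - 243513 = -125518$)
$\frac{Y}{-376541} - \frac{168710}{-140920 + 132270} = - \frac{125518}{-376541} - \frac{168710}{-140920 + 132270} = \left(-125518\right) \left(- \frac{1}{376541}\right) - \frac{168710}{-8650} = \frac{125518}{376541} - - \frac{16871}{865} = \frac{125518}{376541} + \frac{16871}{865} = \frac{6461196281}{325707965}$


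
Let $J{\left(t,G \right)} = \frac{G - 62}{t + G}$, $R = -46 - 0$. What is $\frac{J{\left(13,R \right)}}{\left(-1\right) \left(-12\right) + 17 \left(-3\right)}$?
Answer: $- \frac{12}{143} \approx -0.083916$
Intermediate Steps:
$R = -46$ ($R = -46 + 0 = -46$)
$J{\left(t,G \right)} = \frac{-62 + G}{G + t}$ ($J{\left(t,G \right)} = \frac{G - 62}{G + t} = \frac{-62 + G}{G + t}$)
$\frac{J{\left(13,R \right)}}{\left(-1\right) \left(-12\right) + 17 \left(-3\right)} = \frac{\frac{1}{-46 + 13} \left(-62 - 46\right)}{\left(-1\right) \left(-12\right) + 17 \left(-3\right)} = \frac{\frac{1}{-33} \left(-108\right)}{12 - 51} = \frac{\left(- \frac{1}{33}\right) \left(-108\right)}{-39} = \frac{36}{11} \left(- \frac{1}{39}\right) = - \frac{12}{143}$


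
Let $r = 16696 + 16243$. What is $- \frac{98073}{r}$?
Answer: $- \frac{98073}{32939} \approx -2.9774$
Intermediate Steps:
$r = 32939$
$- \frac{98073}{r} = - \frac{98073}{32939}$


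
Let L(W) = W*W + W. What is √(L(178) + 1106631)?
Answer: √1138493 ≈ 1067.0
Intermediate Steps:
L(W) = W + W² (L(W) = W² + W = W + W²)
√(L(178) + 1106631) = √(178*(1 + 178) + 1106631) = √(178*179 + 1106631) = √(31862 + 1106631) = √1138493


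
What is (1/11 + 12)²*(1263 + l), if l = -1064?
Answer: 3520111/121 ≈ 29092.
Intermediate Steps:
(1/11 + 12)²*(1263 + l) = (1/11 + 12)²*(1263 - 1064) = (1/11 + 12)²*199 = (133/11)²*199 = (17689/121)*199 = 3520111/121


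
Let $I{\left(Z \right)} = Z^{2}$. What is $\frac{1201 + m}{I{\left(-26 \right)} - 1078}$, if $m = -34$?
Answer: $- \frac{389}{134} \approx -2.903$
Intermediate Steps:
$\frac{1201 + m}{I{\left(-26 \right)} - 1078} = \frac{1201 - 34}{\left(-26\right)^{2} - 1078} = \frac{1167}{676 - 1078} = \frac{1167}{-402} = 1167 \left(- \frac{1}{402}\right) = - \frac{389}{134}$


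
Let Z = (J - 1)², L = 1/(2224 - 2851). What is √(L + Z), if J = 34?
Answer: √428116854/627 ≈ 33.000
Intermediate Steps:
L = -1/627 (L = 1/(-627) = -1/627 ≈ -0.0015949)
Z = 1089 (Z = (34 - 1)² = 33² = 1089)
√(L + Z) = √(-1/627 + 1089) = √(682802/627) = √428116854/627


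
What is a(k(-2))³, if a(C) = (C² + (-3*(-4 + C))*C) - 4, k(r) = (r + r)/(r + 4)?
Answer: -46656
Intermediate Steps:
k(r) = 2*r/(4 + r) (k(r) = (2*r)/(4 + r) = 2*r/(4 + r))
a(C) = -4 + C² + C*(12 - 3*C) (a(C) = (C² + (12 - 3*C)*C) - 4 = (C² + C*(12 - 3*C)) - 4 = -4 + C² + C*(12 - 3*C))
a(k(-2))³ = (-4 - 2*16/(4 - 2)² + 12*(2*(-2)/(4 - 2)))³ = (-4 - 2*(2*(-2)/2)² + 12*(2*(-2)/2))³ = (-4 - 2*(2*(-2)*(½))² + 12*(2*(-2)*(½)))³ = (-4 - 2*(-2)² + 12*(-2))³ = (-4 - 2*4 - 24)³ = (-4 - 8 - 24)³ = (-36)³ = -46656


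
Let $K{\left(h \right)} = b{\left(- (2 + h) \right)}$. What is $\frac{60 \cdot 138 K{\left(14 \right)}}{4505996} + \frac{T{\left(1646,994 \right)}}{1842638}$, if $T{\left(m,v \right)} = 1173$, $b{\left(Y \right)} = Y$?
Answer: $- \frac{59706787233}{2075729864362} \approx -0.028764$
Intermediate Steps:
$K{\left(h \right)} = -2 - h$ ($K{\left(h \right)} = - (2 + h) = -2 - h$)
$\frac{60 \cdot 138 K{\left(14 \right)}}{4505996} + \frac{T{\left(1646,994 \right)}}{1842638} = \frac{60 \cdot 138 \left(-2 - 14\right)}{4505996} + \frac{1173}{1842638} = 8280 \left(-2 - 14\right) \frac{1}{4505996} + 1173 \cdot \frac{1}{1842638} = 8280 \left(-16\right) \frac{1}{4505996} + \frac{1173}{1842638} = \left(-132480\right) \frac{1}{4505996} + \frac{1173}{1842638} = - \frac{33120}{1126499} + \frac{1173}{1842638} = - \frac{59706787233}{2075729864362}$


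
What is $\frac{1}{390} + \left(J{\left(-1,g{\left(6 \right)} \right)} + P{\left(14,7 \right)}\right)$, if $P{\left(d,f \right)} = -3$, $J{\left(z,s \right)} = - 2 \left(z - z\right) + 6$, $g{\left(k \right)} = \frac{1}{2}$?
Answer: $\frac{1171}{390} \approx 3.0026$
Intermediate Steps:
$g{\left(k \right)} = \frac{1}{2}$
$J{\left(z,s \right)} = 6$ ($J{\left(z,s \right)} = \left(-2\right) 0 + 6 = 0 + 6 = 6$)
$\frac{1}{390} + \left(J{\left(-1,g{\left(6 \right)} \right)} + P{\left(14,7 \right)}\right) = \frac{1}{390} + \left(6 - 3\right) = \frac{1}{390} + 3 = \frac{1171}{390}$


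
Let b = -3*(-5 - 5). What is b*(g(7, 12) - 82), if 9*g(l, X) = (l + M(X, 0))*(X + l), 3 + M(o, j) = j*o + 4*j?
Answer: -6620/3 ≈ -2206.7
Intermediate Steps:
b = 30 (b = -3*(-10) = 30)
M(o, j) = -3 + 4*j + j*o (M(o, j) = -3 + (j*o + 4*j) = -3 + (4*j + j*o) = -3 + 4*j + j*o)
g(l, X) = (-3 + l)*(X + l)/9 (g(l, X) = ((l + (-3 + 4*0 + 0*X))*(X + l))/9 = ((l + (-3 + 0 + 0))*(X + l))/9 = ((l - 3)*(X + l))/9 = ((-3 + l)*(X + l))/9 = (-3 + l)*(X + l)/9)
b*(g(7, 12) - 82) = 30*((-1/3*12 - 1/3*7 + (1/9)*7**2 + (1/9)*12*7) - 82) = 30*((-4 - 7/3 + (1/9)*49 + 28/3) - 82) = 30*((-4 - 7/3 + 49/9 + 28/3) - 82) = 30*(76/9 - 82) = 30*(-662/9) = -6620/3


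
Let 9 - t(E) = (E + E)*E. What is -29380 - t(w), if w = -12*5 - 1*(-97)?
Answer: -26651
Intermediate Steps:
w = 37 (w = -60 + 97 = 37)
t(E) = 9 - 2*E**2 (t(E) = 9 - (E + E)*E = 9 - 2*E*E = 9 - 2*E**2)
-29380 - t(w) = -29380 - (9 - 2*37**2) = -29380 - (9 - 2*1369) = -29380 - (9 - 2738) = -29380 - 1*(-2729) = -29380 + 2729 = -26651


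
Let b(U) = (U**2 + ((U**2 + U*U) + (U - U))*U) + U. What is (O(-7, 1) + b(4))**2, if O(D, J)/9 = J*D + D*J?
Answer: 484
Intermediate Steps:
O(D, J) = 18*D*J (O(D, J) = 9*(J*D + D*J) = 9*(D*J + D*J) = 9*(2*D*J) = 18*D*J)
b(U) = U + U**2 + 2*U**3 (b(U) = (U**2 + ((U**2 + U**2) + 0)*U) + U = (U**2 + (2*U**2 + 0)*U) + U = (U**2 + (2*U**2)*U) + U = (U**2 + 2*U**3) + U = U + U**2 + 2*U**3)
(O(-7, 1) + b(4))**2 = (18*(-7)*1 + 4*(1 + 4 + 2*4**2))**2 = (-126 + 4*(1 + 4 + 2*16))**2 = (-126 + 4*(1 + 4 + 32))**2 = (-126 + 4*37)**2 = (-126 + 148)**2 = 22**2 = 484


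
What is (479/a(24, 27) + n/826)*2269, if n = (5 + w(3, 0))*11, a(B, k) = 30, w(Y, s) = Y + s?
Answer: 451864543/12390 ≈ 36470.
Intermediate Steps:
n = 88 (n = (5 + (3 + 0))*11 = (5 + 3)*11 = 8*11 = 88)
(479/a(24, 27) + n/826)*2269 = (479/30 + 88/826)*2269 = (479*(1/30) + 88*(1/826))*2269 = (479/30 + 44/413)*2269 = (199147/12390)*2269 = 451864543/12390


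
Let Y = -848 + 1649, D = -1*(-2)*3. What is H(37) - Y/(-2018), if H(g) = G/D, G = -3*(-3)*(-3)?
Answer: -4140/1009 ≈ -4.1031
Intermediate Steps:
D = 6 (D = 2*3 = 6)
G = -27 (G = 9*(-3) = -27)
Y = 801
H(g) = -9/2 (H(g) = -27/6 = -27*1/6 = -9/2)
H(37) - Y/(-2018) = -9/2 - 801/(-2018) = -9/2 - 801*(-1)/2018 = -9/2 - 1*(-801/2018) = -9/2 + 801/2018 = -4140/1009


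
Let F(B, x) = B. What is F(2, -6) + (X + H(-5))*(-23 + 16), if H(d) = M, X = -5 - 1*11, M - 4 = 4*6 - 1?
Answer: -75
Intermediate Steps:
M = 27 (M = 4 + (4*6 - 1) = 4 + (24 - 1) = 4 + 23 = 27)
X = -16 (X = -5 - 11 = -16)
H(d) = 27
F(2, -6) + (X + H(-5))*(-23 + 16) = 2 + (-16 + 27)*(-23 + 16) = 2 + 11*(-7) = 2 - 77 = -75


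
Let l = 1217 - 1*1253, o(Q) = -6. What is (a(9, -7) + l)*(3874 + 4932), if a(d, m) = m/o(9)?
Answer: -920227/3 ≈ -3.0674e+5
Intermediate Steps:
a(d, m) = -m/6 (a(d, m) = m/(-6) = -m/6)
l = -36 (l = 1217 - 1253 = -36)
(a(9, -7) + l)*(3874 + 4932) = (-⅙*(-7) - 36)*(3874 + 4932) = (7/6 - 36)*8806 = -209/6*8806 = -920227/3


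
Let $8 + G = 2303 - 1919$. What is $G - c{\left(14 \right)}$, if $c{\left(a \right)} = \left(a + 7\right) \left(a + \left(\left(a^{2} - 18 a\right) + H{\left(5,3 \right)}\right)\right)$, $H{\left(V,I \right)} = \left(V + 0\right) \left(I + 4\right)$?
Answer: $523$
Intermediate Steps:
$H{\left(V,I \right)} = V \left(4 + I\right)$
$G = 376$ ($G = -8 + \left(2303 - 1919\right) = -8 + 384 = 376$)
$c{\left(a \right)} = \left(7 + a\right) \left(35 + a^{2} - 17 a\right)$ ($c{\left(a \right)} = \left(a + 7\right) \left(a + \left(\left(a^{2} - 18 a\right) + 5 \left(4 + 3\right)\right)\right) = \left(7 + a\right) \left(a + \left(\left(a^{2} - 18 a\right) + 5 \cdot 7\right)\right) = \left(7 + a\right) \left(a + \left(\left(a^{2} - 18 a\right) + 35\right)\right) = \left(7 + a\right) \left(a + \left(35 + a^{2} - 18 a\right)\right) = \left(7 + a\right) \left(35 + a^{2} - 17 a\right)$)
$G - c{\left(14 \right)} = 376 - \left(245 + 14^{3} - 1176 - 10 \cdot 14^{2}\right) = 376 - \left(245 + 2744 - 1176 - 1960\right) = 376 - -147 = 376 + 147 = 523$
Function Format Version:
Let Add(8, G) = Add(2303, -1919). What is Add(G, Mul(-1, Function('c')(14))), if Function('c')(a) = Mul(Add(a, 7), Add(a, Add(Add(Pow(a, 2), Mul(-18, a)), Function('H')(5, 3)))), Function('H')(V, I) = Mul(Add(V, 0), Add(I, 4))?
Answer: 523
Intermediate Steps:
Function('H')(V, I) = Mul(V, Add(4, I))
G = 376 (G = Add(-8, Add(2303, -1919)) = Add(-8, 384) = 376)
Function('c')(a) = Mul(Add(7, a), Add(35, Pow(a, 2), Mul(-17, a))) (Function('c')(a) = Mul(Add(a, 7), Add(a, Add(Add(Pow(a, 2), Mul(-18, a)), Mul(5, Add(4, 3))))) = Mul(Add(7, a), Add(a, Add(Add(Pow(a, 2), Mul(-18, a)), Mul(5, 7)))) = Mul(Add(7, a), Add(a, Add(Add(Pow(a, 2), Mul(-18, a)), 35))) = Mul(Add(7, a), Add(a, Add(35, Pow(a, 2), Mul(-18, a)))) = Mul(Add(7, a), Add(35, Pow(a, 2), Mul(-17, a))))
Add(G, Mul(-1, Function('c')(14))) = Add(376, Mul(-1, Add(245, Pow(14, 3), Mul(-84, 14), Mul(-10, Pow(14, 2))))) = Add(376, Mul(-1, Add(245, 2744, -1176, Mul(-10, 196)))) = Add(376, Mul(-1, Add(245, 2744, -1176, -1960))) = Add(376, Mul(-1, -147)) = Add(376, 147) = 523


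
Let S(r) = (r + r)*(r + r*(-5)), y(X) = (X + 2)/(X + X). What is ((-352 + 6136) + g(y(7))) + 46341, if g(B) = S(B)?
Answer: 2553963/49 ≈ 52122.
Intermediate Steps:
y(X) = (2 + X)/(2*X) (y(X) = (2 + X)/((2*X)) = (2 + X)*(1/(2*X)) = (2 + X)/(2*X))
S(r) = -8*r² (S(r) = (2*r)*(r - 5*r) = (2*r)*(-4*r) = -8*r²)
g(B) = -8*B²
((-352 + 6136) + g(y(7))) + 46341 = ((-352 + 6136) - 8*(2 + 7)²/196) + 46341 = (5784 - 8*((½)*(⅐)*9)²) + 46341 = (5784 - 8*(9/14)²) + 46341 = (5784 - 8*81/196) + 46341 = (5784 - 162/49) + 46341 = 283254/49 + 46341 = 2553963/49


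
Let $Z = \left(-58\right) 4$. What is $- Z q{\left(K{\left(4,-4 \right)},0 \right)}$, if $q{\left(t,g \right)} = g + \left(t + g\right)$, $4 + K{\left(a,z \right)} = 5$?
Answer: $232$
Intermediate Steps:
$K{\left(a,z \right)} = 1$ ($K{\left(a,z \right)} = -4 + 5 = 1$)
$q{\left(t,g \right)} = t + 2 g$ ($q{\left(t,g \right)} = g + \left(g + t\right) = t + 2 g$)
$Z = -232$
$- Z q{\left(K{\left(4,-4 \right)},0 \right)} = - \left(-232\right) \left(1 + 2 \cdot 0\right) = - \left(-232\right) \left(1 + 0\right) = - \left(-232\right) 1 = \left(-1\right) \left(-232\right) = 232$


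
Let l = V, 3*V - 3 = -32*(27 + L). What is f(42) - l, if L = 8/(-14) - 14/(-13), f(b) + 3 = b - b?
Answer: 79004/273 ≈ 289.39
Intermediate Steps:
f(b) = -3 (f(b) = -3 + (b - b) = -3 + 0 = -3)
L = 46/91 (L = 8*(-1/14) - 14*(-1/13) = -4/7 + 14/13 = 46/91 ≈ 0.50549)
V = -79823/273 (V = 1 + (-32*(27 + 46/91))/3 = 1 + (-32*2503/91)/3 = 1 + (⅓)*(-80096/91) = 1 - 80096/273 = -79823/273 ≈ -292.39)
l = -79823/273 ≈ -292.39
f(42) - l = -3 - 1*(-79823/273) = -3 + 79823/273 = 79004/273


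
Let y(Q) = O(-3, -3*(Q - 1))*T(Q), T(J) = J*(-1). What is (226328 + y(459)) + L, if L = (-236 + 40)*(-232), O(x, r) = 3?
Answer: 270423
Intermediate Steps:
T(J) = -J
y(Q) = -3*Q (y(Q) = 3*(-Q) = -3*Q)
L = 45472 (L = -196*(-232) = 45472)
(226328 + y(459)) + L = (226328 - 3*459) + 45472 = (226328 - 1377) + 45472 = 224951 + 45472 = 270423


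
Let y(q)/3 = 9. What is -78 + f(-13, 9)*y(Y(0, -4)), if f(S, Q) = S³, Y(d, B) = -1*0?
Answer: -59397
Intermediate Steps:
Y(d, B) = 0
y(q) = 27 (y(q) = 3*9 = 27)
-78 + f(-13, 9)*y(Y(0, -4)) = -78 + (-13)³*27 = -78 - 2197*27 = -78 - 59319 = -59397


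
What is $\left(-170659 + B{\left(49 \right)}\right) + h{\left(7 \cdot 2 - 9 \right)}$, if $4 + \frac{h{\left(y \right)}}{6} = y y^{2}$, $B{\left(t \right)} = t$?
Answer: $-169884$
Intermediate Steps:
$h{\left(y \right)} = -24 + 6 y^{3}$ ($h{\left(y \right)} = -24 + 6 y y^{2} = -24 + 6 y^{3}$)
$\left(-170659 + B{\left(49 \right)}\right) + h{\left(7 \cdot 2 - 9 \right)} = \left(-170659 + 49\right) - \left(24 - 6 \left(7 \cdot 2 - 9\right)^{3}\right) = -170610 - \left(24 - 6 \left(14 - 9\right)^{3}\right) = -170610 - \left(24 - 6 \cdot 5^{3}\right) = -170610 + \left(-24 + 6 \cdot 125\right) = -170610 + \left(-24 + 750\right) = -170610 + 726 = -169884$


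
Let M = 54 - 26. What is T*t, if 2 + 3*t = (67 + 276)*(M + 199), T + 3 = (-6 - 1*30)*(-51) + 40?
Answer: 48609969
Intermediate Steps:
M = 28
T = 1873 (T = -3 + ((-6 - 1*30)*(-51) + 40) = -3 + ((-6 - 30)*(-51) + 40) = -3 + (-36*(-51) + 40) = -3 + (1836 + 40) = -3 + 1876 = 1873)
t = 25953 (t = -⅔ + ((67 + 276)*(28 + 199))/3 = -⅔ + (343*227)/3 = -⅔ + (⅓)*77861 = -⅔ + 77861/3 = 25953)
T*t = 1873*25953 = 48609969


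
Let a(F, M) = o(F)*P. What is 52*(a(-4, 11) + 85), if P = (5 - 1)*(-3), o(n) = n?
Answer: 6916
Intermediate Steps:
P = -12 (P = 4*(-3) = -12)
a(F, M) = -12*F (a(F, M) = F*(-12) = -12*F)
52*(a(-4, 11) + 85) = 52*(-12*(-4) + 85) = 52*(48 + 85) = 52*133 = 6916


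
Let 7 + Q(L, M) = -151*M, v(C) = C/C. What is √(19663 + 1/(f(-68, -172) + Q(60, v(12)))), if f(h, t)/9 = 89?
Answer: √8129648330/643 ≈ 140.22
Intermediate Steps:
f(h, t) = 801 (f(h, t) = 9*89 = 801)
v(C) = 1
Q(L, M) = -7 - 151*M
√(19663 + 1/(f(-68, -172) + Q(60, v(12)))) = √(19663 + 1/(801 + (-7 - 151*1))) = √(19663 + 1/(801 + (-7 - 151))) = √(19663 + 1/(801 - 158)) = √(19663 + 1/643) = √(12643310/643) = √8129648330/643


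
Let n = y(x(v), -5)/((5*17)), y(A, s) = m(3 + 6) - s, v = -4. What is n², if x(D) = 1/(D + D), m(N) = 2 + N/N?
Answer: 64/7225 ≈ 0.0088581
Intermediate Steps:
m(N) = 3 (m(N) = 2 + 1 = 3)
x(D) = 1/(2*D)
y(A, s) = 3 - s
n = 8/85 (n = (3 - 1*(-5))/((5*17)) = (3 + 5)/85 = 8*(1/85) = 8/85 ≈ 0.094118)
n² = (8/85)² = 64/7225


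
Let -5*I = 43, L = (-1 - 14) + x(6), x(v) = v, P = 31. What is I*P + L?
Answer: -1378/5 ≈ -275.60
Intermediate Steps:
L = -9 (L = (-1 - 14) + 6 = -15 + 6 = -9)
I = -43/5 (I = -1/5*43 = -43/5 ≈ -8.6000)
I*P + L = -43/5*31 - 9 = -1333/5 - 9 = -1378/5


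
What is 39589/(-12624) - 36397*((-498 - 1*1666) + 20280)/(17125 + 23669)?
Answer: -462526515673/28610192 ≈ -16167.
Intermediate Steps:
39589/(-12624) - 36397*((-498 - 1*1666) + 20280)/(17125 + 23669) = 39589*(-1/12624) - 36397/(40794/((-498 - 1666) + 20280)) = -39589/12624 - 36397/(40794/(-2164 + 20280)) = -39589/12624 - 36397/(40794/18116) = -39589/12624 - 36397/(40794*(1/18116)) = -39589/12624 - 36397/20397/9058 = -39589/12624 - 36397*9058/20397 = -39589/12624 - 329684026/20397 = -462526515673/28610192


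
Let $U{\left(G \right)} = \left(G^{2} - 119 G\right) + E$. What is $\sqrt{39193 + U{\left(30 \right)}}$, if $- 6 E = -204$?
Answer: $\sqrt{36557} \approx 191.2$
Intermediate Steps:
$E = 34$ ($E = \left(- \frac{1}{6}\right) \left(-204\right) = 34$)
$U{\left(G \right)} = 34 + G^{2} - 119 G$ ($U{\left(G \right)} = \left(G^{2} - 119 G\right) + 34 = 34 + G^{2} - 119 G$)
$\sqrt{39193 + U{\left(30 \right)}} = \sqrt{39193 + \left(34 + 30^{2} - 3570\right)} = \sqrt{39193 + \left(34 + 900 - 3570\right)} = \sqrt{39193 - 2636} = \sqrt{36557}$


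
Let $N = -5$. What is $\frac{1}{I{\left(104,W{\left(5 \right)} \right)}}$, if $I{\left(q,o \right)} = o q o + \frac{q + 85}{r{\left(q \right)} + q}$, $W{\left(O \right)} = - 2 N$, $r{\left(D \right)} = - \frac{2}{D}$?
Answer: $\frac{5407}{56242628} \approx 9.6137 \cdot 10^{-5}$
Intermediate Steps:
$W{\left(O \right)} = 10$ ($W{\left(O \right)} = \left(-2\right) \left(-5\right) = 10$)
$I{\left(q,o \right)} = q o^{2} + \frac{85 + q}{q - \frac{2}{q}}$ ($I{\left(q,o \right)} = o q o + \frac{q + 85}{- \frac{2}{q} + q} = q o^{2} + \frac{85 + q}{q - \frac{2}{q}}$)
$\frac{1}{I{\left(104,W{\left(5 \right)} \right)}} = \frac{1}{104 \frac{1}{-2 + 104^{2}} \left(85 + 104 - 2 \cdot 10^{2} + 10^{2} \cdot 104^{2}\right)} = \frac{1}{104 \frac{1}{-2 + 10816} \left(85 + 104 - 200 + 100 \cdot 10816\right)} = \frac{1}{104 \cdot \frac{1}{10814} \left(85 + 104 - 200 + 1081600\right)} = \frac{1}{104 \cdot \frac{1}{10814} \cdot 1081589} = \frac{1}{\frac{56242628}{5407}} = \frac{5407}{56242628}$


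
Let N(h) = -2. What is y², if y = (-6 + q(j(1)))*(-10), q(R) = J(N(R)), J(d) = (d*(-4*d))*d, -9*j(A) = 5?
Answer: 67600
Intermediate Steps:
j(A) = -5/9 (j(A) = -⅑*5 = -5/9)
J(d) = -4*d³ (J(d) = (-4*d²)*d = -4*d³)
q(R) = 32 (q(R) = -4*(-2)³ = -4*(-8) = 32)
y = -260 (y = (-6 + 32)*(-10) = 26*(-10) = -260)
y² = (-260)² = 67600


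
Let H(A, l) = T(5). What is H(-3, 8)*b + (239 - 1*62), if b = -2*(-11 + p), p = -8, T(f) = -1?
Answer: 139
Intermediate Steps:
H(A, l) = -1
b = 38 (b = -2*(-11 - 8) = -2*(-19) = 38)
H(-3, 8)*b + (239 - 1*62) = -1*38 + (239 - 1*62) = -38 + (239 - 62) = -38 + 177 = 139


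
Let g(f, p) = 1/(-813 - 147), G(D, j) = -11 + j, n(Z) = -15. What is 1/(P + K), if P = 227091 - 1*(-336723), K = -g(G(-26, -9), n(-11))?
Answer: 960/541261441 ≈ 1.7736e-6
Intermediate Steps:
g(f, p) = -1/960 (g(f, p) = 1/(-960) = -1/960)
K = 1/960 (K = -1*(-1/960) = 1/960 ≈ 0.0010417)
P = 563814 (P = 227091 + 336723 = 563814)
1/(P + K) = 1/(563814 + 1/960) = 1/(541261441/960) = 960/541261441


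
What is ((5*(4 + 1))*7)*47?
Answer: 8225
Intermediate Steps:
((5*(4 + 1))*7)*47 = ((5*5)*7)*47 = (25*7)*47 = 175*47 = 8225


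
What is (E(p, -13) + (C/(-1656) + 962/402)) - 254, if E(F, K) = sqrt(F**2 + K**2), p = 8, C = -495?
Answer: -9294377/36984 + sqrt(233) ≈ -236.04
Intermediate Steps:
(E(p, -13) + (C/(-1656) + 962/402)) - 254 = (sqrt(8**2 + (-13)**2) + (-495/(-1656) + 962/402)) - 254 = (sqrt(64 + 169) + (-495*(-1/1656) + 962*(1/402))) - 254 = (sqrt(233) + (55/184 + 481/201)) - 254 = (sqrt(233) + 99559/36984) - 254 = (99559/36984 + sqrt(233)) - 254 = -9294377/36984 + sqrt(233)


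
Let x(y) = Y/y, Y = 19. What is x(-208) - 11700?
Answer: -2433619/208 ≈ -11700.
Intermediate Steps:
x(y) = 19/y
x(-208) - 11700 = 19/(-208) - 11700 = 19*(-1/208) - 11700 = -19/208 - 11700 = -2433619/208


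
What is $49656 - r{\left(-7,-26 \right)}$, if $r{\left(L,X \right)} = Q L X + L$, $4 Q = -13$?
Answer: $\frac{100509}{2} \approx 50255.0$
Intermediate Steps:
$Q = - \frac{13}{4}$ ($Q = \frac{1}{4} \left(-13\right) = - \frac{13}{4} \approx -3.25$)
$r{\left(L,X \right)} = L - \frac{13 L X}{4}$ ($r{\left(L,X \right)} = - \frac{13 L}{4} X + L = - \frac{13 L X}{4} + L = L - \frac{13 L X}{4}$)
$49656 - r{\left(-7,-26 \right)} = 49656 - \frac{1}{4} \left(-7\right) \left(4 - -338\right) = 49656 - \frac{1}{4} \left(-7\right) \left(4 + 338\right) = 49656 - \frac{1}{4} \left(-7\right) 342 = 49656 - - \frac{1197}{2} = 49656 + \frac{1197}{2} = \frac{100509}{2}$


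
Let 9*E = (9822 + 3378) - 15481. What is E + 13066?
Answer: 115313/9 ≈ 12813.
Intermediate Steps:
E = -2281/9 (E = ((9822 + 3378) - 15481)/9 = (13200 - 15481)/9 = (⅑)*(-2281) = -2281/9 ≈ -253.44)
E + 13066 = -2281/9 + 13066 = 115313/9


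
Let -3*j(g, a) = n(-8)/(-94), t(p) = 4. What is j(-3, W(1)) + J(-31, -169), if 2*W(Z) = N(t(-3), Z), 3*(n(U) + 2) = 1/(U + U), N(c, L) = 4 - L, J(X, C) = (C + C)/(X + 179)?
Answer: -1147381/500832 ≈ -2.2910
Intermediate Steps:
J(X, C) = 2*C/(179 + X) (J(X, C) = (2*C)/(179 + X) = 2*C/(179 + X))
n(U) = -2 + 1/(6*U) (n(U) = -2 + 1/(3*(U + U)) = -2 + 1/(3*((2*U))) = -2 + (1/(2*U))/3 = -2 + 1/(6*U))
W(Z) = 2 - Z/2 (W(Z) = (4 - Z)/2 = 2 - Z/2)
j(g, a) = -97/13536 (j(g, a) = -(-2 + (1/6)/(-8))/(3*(-94)) = -(-2 + (1/6)*(-1/8))*(-1)/(3*94) = -(-2 - 1/48)*(-1)/(3*94) = -(-97)*(-1)/(144*94) = -1/3*97/4512 = -97/13536)
j(-3, W(1)) + J(-31, -169) = -97/13536 + 2*(-169)/(179 - 31) = -97/13536 + 2*(-169)/148 = -97/13536 + 2*(-169)*(1/148) = -97/13536 - 169/74 = -1147381/500832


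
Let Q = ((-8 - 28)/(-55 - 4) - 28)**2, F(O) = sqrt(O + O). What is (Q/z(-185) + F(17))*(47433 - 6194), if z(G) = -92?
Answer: -1170585152/3481 + 41239*sqrt(34) ≈ -95816.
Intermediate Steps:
F(O) = sqrt(2)*sqrt(O) (F(O) = sqrt(2*O) = sqrt(2)*sqrt(O))
Q = 2611456/3481 (Q = (-36/(-59) - 28)**2 = (-36*(-1/59) - 28)**2 = (36/59 - 28)**2 = (-1616/59)**2 = 2611456/3481 ≈ 750.20)
(Q/z(-185) + F(17))*(47433 - 6194) = ((2611456/3481)/(-92) + sqrt(2)*sqrt(17))*(47433 - 6194) = ((2611456/3481)*(-1/92) + sqrt(34))*41239 = (-652864/80063 + sqrt(34))*41239 = -1170585152/3481 + 41239*sqrt(34)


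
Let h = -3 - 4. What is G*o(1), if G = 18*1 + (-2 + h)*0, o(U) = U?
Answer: 18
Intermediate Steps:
h = -7
G = 18 (G = 18*1 + (-2 - 7)*0 = 18 - 9*0 = 18 + 0 = 18)
G*o(1) = 18*1 = 18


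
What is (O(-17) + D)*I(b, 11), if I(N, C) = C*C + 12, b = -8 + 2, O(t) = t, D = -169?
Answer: -24738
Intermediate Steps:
b = -6
I(N, C) = 12 + C**2 (I(N, C) = C**2 + 12 = 12 + C**2)
(O(-17) + D)*I(b, 11) = (-17 - 169)*(12 + 11**2) = -186*(12 + 121) = -186*133 = -24738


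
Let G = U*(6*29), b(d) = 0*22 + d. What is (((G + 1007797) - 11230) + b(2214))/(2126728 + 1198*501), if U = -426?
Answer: 924657/2726926 ≈ 0.33908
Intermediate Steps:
b(d) = d (b(d) = 0 + d = d)
G = -74124 (G = -2556*29 = -426*174 = -74124)
(((G + 1007797) - 11230) + b(2214))/(2126728 + 1198*501) = (((-74124 + 1007797) - 11230) + 2214)/(2126728 + 1198*501) = ((933673 - 11230) + 2214)/(2126728 + 600198) = (922443 + 2214)/2726926 = 924657*(1/2726926) = 924657/2726926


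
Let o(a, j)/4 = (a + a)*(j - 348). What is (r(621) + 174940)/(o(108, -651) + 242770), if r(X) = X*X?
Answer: -560581/620366 ≈ -0.90363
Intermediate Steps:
o(a, j) = 8*a*(-348 + j) (o(a, j) = 4*((a + a)*(j - 348)) = 4*((2*a)*(-348 + j)) = 4*(2*a*(-348 + j)) = 8*a*(-348 + j))
r(X) = X**2
(r(621) + 174940)/(o(108, -651) + 242770) = (621**2 + 174940)/(8*108*(-348 - 651) + 242770) = (385641 + 174940)/(8*108*(-999) + 242770) = 560581/(-863136 + 242770) = 560581/(-620366) = 560581*(-1/620366) = -560581/620366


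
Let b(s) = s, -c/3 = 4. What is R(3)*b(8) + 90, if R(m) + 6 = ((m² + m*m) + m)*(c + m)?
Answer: -1470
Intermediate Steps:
c = -12 (c = -3*4 = -12)
R(m) = -6 + (-12 + m)*(m + 2*m²) (R(m) = -6 + ((m² + m*m) + m)*(-12 + m) = -6 + ((m² + m²) + m)*(-12 + m) = -6 + (2*m² + m)*(-12 + m) = -6 + (m + 2*m²)*(-12 + m) = -6 + (-12 + m)*(m + 2*m²))
R(3)*b(8) + 90 = (-6 - 23*3² - 12*3 + 2*3³)*8 + 90 = (-6 - 23*9 - 36 + 2*27)*8 + 90 = (-6 - 207 - 36 + 54)*8 + 90 = -195*8 + 90 = -1560 + 90 = -1470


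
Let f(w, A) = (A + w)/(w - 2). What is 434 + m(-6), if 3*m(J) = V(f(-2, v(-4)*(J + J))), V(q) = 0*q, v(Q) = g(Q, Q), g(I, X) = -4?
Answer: 434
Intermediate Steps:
v(Q) = -4
f(w, A) = (A + w)/(-2 + w)
V(q) = 0
m(J) = 0 (m(J) = (1/3)*0 = 0)
434 + m(-6) = 434 + 0 = 434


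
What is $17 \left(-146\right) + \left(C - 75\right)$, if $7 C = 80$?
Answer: $- \frac{17819}{7} \approx -2545.6$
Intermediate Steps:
$C = \frac{80}{7}$ ($C = \frac{1}{7} \cdot 80 = \frac{80}{7} \approx 11.429$)
$17 \left(-146\right) + \left(C - 75\right) = 17 \left(-146\right) + \left(\frac{80}{7} - 75\right) = -2482 + \left(\frac{80}{7} - 75\right) = -2482 - \frac{445}{7} = - \frac{17819}{7}$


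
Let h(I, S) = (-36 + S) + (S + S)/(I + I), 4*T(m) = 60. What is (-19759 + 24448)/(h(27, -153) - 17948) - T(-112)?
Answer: -830487/54428 ≈ -15.258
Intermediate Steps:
T(m) = 15 (T(m) = (¼)*60 = 15)
h(I, S) = -36 + S + S/I (h(I, S) = (-36 + S) + (2*S)/((2*I)) = (-36 + S) + (2*S)*(1/(2*I)) = (-36 + S) + S/I = -36 + S + S/I)
(-19759 + 24448)/(h(27, -153) - 17948) - T(-112) = (-19759 + 24448)/((-36 - 153 - 153/27) - 17948) - 1*15 = 4689/((-36 - 153 - 153*1/27) - 17948) - 15 = 4689/((-36 - 153 - 17/3) - 17948) - 15 = 4689/(-584/3 - 17948) - 15 = 4689/(-54428/3) - 15 = 4689*(-3/54428) - 15 = -14067/54428 - 15 = -830487/54428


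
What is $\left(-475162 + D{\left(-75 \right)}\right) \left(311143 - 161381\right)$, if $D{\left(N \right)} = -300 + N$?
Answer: $-71217372194$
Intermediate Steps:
$\left(-475162 + D{\left(-75 \right)}\right) \left(311143 - 161381\right) = \left(-475162 - 375\right) \left(311143 - 161381\right) = \left(-475162 - 375\right) 149762 = \left(-475537\right) 149762 = -71217372194$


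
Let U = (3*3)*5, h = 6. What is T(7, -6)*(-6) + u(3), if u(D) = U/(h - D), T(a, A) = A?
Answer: 51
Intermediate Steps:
U = 45 (U = 9*5 = 45)
u(D) = 45/(6 - D)
T(7, -6)*(-6) + u(3) = -6*(-6) - 45/(-6 + 3) = 36 - 45/(-3) = 36 - 45*(-⅓) = 36 + 15 = 51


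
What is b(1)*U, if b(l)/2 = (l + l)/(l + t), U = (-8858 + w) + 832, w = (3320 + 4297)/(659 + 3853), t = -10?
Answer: 4022855/1128 ≈ 3566.4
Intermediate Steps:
w = 2539/1504 (w = 7617/4512 = 7617*(1/4512) = 2539/1504 ≈ 1.6882)
U = -12068565/1504 (U = (-8858 + 2539/1504) + 832 = -13319893/1504 + 832 = -12068565/1504 ≈ -8024.3)
b(l) = 4*l/(-10 + l) (b(l) = 2*((l + l)/(l - 10)) = 2*((2*l)/(-10 + l)) = 2*(2*l/(-10 + l)) = 4*l/(-10 + l))
b(1)*U = (4*1/(-10 + 1))*(-12068565/1504) = (4*1/(-9))*(-12068565/1504) = (4*1*(-1/9))*(-12068565/1504) = -4/9*(-12068565/1504) = 4022855/1128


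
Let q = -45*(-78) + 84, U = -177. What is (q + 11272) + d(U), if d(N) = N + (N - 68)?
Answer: 14444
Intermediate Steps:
d(N) = -68 + 2*N (d(N) = N + (-68 + N) = -68 + 2*N)
q = 3594 (q = 3510 + 84 = 3594)
(q + 11272) + d(U) = (3594 + 11272) + (-68 + 2*(-177)) = 14866 + (-68 - 354) = 14866 - 422 = 14444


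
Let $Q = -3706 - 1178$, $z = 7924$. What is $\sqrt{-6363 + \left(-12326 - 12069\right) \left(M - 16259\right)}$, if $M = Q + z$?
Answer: $\sqrt{322471142} \approx 17957.0$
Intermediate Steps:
$Q = -4884$
$M = 3040$ ($M = -4884 + 7924 = 3040$)
$\sqrt{-6363 + \left(-12326 - 12069\right) \left(M - 16259\right)} = \sqrt{-6363 + \left(-12326 - 12069\right) \left(3040 - 16259\right)} = \sqrt{-6363 - -322477505} = \sqrt{-6363 + 322477505} = \sqrt{322471142}$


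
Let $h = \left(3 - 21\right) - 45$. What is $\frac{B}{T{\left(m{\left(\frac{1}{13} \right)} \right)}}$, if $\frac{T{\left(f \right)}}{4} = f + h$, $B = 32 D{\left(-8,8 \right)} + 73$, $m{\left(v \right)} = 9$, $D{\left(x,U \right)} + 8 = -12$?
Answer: $\frac{21}{8} \approx 2.625$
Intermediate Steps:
$D{\left(x,U \right)} = -20$ ($D{\left(x,U \right)} = -8 - 12 = -20$)
$h = -63$ ($h = -18 - 45 = -63$)
$B = -567$ ($B = 32 \left(-20\right) + 73 = -640 + 73 = -567$)
$T{\left(f \right)} = -252 + 4 f$ ($T{\left(f \right)} = 4 \left(f - 63\right) = 4 \left(-63 + f\right) = -252 + 4 f$)
$\frac{B}{T{\left(m{\left(\frac{1}{13} \right)} \right)}} = - \frac{567}{-252 + 4 \cdot 9} = - \frac{567}{-252 + 36} = - \frac{567}{-216} = \left(-567\right) \left(- \frac{1}{216}\right) = \frac{21}{8}$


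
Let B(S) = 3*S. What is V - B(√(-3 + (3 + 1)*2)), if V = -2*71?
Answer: -142 - 3*√5 ≈ -148.71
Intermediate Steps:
V = -142
V - B(√(-3 + (3 + 1)*2)) = -142 - 3*√(-3 + (3 + 1)*2) = -142 - 3*√(-3 + 4*2) = -142 - 3*√(-3 + 8) = -142 - 3*√5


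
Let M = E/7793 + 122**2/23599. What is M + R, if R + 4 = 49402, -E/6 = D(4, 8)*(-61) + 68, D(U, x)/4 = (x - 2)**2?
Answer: 9085988456102/183907007 ≈ 49405.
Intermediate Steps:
D(U, x) = 4*(-2 + x)**2 (D(U, x) = 4*(x - 2)**2 = 4*(-2 + x)**2)
E = 52296 (E = -6*((4*(-2 + 8)**2)*(-61) + 68) = -6*((4*6**2)*(-61) + 68) = -6*((4*36)*(-61) + 68) = -6*(144*(-61) + 68) = -6*(-8784 + 68) = -6*(-8716) = 52296)
R = 49398 (R = -4 + 49402 = 49398)
M = 1350124316/183907007 (M = 52296/7793 + 122**2/23599 = 52296*(1/7793) + 14884*(1/23599) = 52296/7793 + 14884/23599 = 1350124316/183907007 ≈ 7.3413)
M + R = 1350124316/183907007 + 49398 = 9085988456102/183907007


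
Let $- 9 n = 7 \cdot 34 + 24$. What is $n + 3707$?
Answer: $\frac{33101}{9} \approx 3677.9$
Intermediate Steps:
$n = - \frac{262}{9}$ ($n = - \frac{7 \cdot 34 + 24}{9} = - \frac{238 + 24}{9} = \left(- \frac{1}{9}\right) 262 = - \frac{262}{9} \approx -29.111$)
$n + 3707 = - \frac{262}{9} + 3707 = \frac{33101}{9}$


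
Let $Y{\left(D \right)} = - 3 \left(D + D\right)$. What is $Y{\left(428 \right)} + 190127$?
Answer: $187559$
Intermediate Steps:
$Y{\left(D \right)} = - 6 D$ ($Y{\left(D \right)} = - 3 \cdot 2 D = - 6 D$)
$Y{\left(428 \right)} + 190127 = \left(-6\right) 428 + 190127 = -2568 + 190127 = 187559$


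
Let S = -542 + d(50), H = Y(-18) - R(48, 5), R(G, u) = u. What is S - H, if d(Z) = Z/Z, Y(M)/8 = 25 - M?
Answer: -880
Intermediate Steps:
Y(M) = 200 - 8*M (Y(M) = 8*(25 - M) = 200 - 8*M)
d(Z) = 1
H = 339 (H = (200 - 8*(-18)) - 1*5 = (200 + 144) - 5 = 344 - 5 = 339)
S = -541 (S = -542 + 1 = -541)
S - H = -541 - 1*339 = -541 - 339 = -880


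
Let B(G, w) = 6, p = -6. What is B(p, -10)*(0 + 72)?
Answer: 432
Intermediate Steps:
B(p, -10)*(0 + 72) = 6*(0 + 72) = 6*72 = 432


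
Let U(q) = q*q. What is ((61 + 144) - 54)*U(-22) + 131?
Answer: 73215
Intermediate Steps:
U(q) = q²
((61 + 144) - 54)*U(-22) + 131 = ((61 + 144) - 54)*(-22)² + 131 = (205 - 54)*484 + 131 = 151*484 + 131 = 73084 + 131 = 73215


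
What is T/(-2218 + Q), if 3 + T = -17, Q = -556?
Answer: 10/1387 ≈ 0.0072098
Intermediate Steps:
T = -20 (T = -3 - 17 = -20)
T/(-2218 + Q) = -20/(-2218 - 556) = -20/(-2774) = -20*(-1/2774) = 10/1387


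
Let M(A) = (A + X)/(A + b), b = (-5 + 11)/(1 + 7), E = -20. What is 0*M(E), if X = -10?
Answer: 0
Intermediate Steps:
b = ¾ (b = 6/8 = 6*(⅛) = ¾ ≈ 0.75000)
M(A) = (-10 + A)/(¾ + A) (M(A) = (A - 10)/(A + ¾) = (-10 + A)/(¾ + A))
0*M(E) = 0*(4*(-10 - 20)/(3 + 4*(-20))) = 0*(4*(-30)/(3 - 80)) = 0*(4*(-30)/(-77)) = 0*(4*(-1/77)*(-30)) = 0*(120/77) = 0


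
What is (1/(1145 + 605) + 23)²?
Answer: 1620143001/3062500 ≈ 529.03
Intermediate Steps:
(1/(1145 + 605) + 23)² = (1/1750 + 23)² = (40251/1750)² = 1620143001/3062500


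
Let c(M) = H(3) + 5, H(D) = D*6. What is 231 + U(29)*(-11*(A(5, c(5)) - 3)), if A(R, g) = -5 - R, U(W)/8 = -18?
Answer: -20361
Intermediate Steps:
H(D) = 6*D
U(W) = -144 (U(W) = 8*(-18) = -144)
c(M) = 23 (c(M) = 6*3 + 5 = 18 + 5 = 23)
231 + U(29)*(-11*(A(5, c(5)) - 3)) = 231 - (-1584)*((-5 - 1*5) - 3) = 231 - (-1584)*((-5 - 5) - 3) = 231 - (-1584)*(-10 - 3) = 231 - (-1584)*(-13) = 231 - 144*143 = 231 - 20592 = -20361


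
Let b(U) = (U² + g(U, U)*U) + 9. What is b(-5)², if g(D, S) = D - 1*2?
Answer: 4761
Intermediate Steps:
g(D, S) = -2 + D (g(D, S) = D - 2 = -2 + D)
b(U) = 9 + U² + U*(-2 + U) (b(U) = (U² + (-2 + U)*U) + 9 = (U² + U*(-2 + U)) + 9 = 9 + U² + U*(-2 + U))
b(-5)² = (9 + (-5)² - 5*(-2 - 5))² = (9 + 25 - 5*(-7))² = (9 + 25 + 35)² = 69² = 4761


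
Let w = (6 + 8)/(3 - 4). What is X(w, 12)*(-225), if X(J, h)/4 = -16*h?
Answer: 172800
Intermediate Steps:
w = -14 (w = 14/(-1) = 14*(-1) = -14)
X(J, h) = -64*h (X(J, h) = 4*(-16*h) = -64*h)
X(w, 12)*(-225) = -64*12*(-225) = -768*(-225) = 172800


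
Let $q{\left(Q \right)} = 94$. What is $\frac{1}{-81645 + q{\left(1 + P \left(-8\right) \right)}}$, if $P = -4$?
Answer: $- \frac{1}{81551} \approx -1.2262 \cdot 10^{-5}$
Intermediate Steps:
$\frac{1}{-81645 + q{\left(1 + P \left(-8\right) \right)}} = \frac{1}{-81645 + 94} = \frac{1}{-81551} = - \frac{1}{81551}$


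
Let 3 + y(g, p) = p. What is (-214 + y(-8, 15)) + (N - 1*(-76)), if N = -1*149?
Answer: -275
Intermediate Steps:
N = -149
y(g, p) = -3 + p
(-214 + y(-8, 15)) + (N - 1*(-76)) = (-214 + (-3 + 15)) + (-149 - 1*(-76)) = (-214 + 12) + (-149 + 76) = -202 - 73 = -275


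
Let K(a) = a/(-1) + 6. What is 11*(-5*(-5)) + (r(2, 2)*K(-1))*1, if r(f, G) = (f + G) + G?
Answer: 317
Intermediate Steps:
r(f, G) = f + 2*G (r(f, G) = (G + f) + G = f + 2*G)
K(a) = 6 - a (K(a) = a*(-1) + 6 = -a + 6 = 6 - a)
11*(-5*(-5)) + (r(2, 2)*K(-1))*1 = 11*(-5*(-5)) + ((2 + 2*2)*(6 - 1*(-1)))*1 = 11*25 + ((2 + 4)*(6 + 1))*1 = 275 + (6*7)*1 = 275 + 42*1 = 275 + 42 = 317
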